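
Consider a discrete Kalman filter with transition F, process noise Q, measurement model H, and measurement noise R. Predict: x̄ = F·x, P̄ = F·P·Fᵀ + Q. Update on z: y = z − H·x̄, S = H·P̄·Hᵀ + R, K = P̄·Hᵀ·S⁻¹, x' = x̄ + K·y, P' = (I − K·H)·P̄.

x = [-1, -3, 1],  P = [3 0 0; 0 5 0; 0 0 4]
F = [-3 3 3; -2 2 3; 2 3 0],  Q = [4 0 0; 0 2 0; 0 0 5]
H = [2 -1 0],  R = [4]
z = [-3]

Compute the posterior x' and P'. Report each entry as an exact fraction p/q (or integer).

x' = [-139/93, 5/93, -329/31]
P' = [616/93 952/93 -3/31; 952/93 1708/93 -30/31; -3/31 -30/31 1706/31]

x̄ = F·x = [-3, -1, -11]
P̄ = F·P·Fᵀ + Q = [112 84 27; 84 70 18; 27 18 62]
y = z − H·x̄ = [2]
S = H·P̄·Hᵀ + R = [186]
K = P̄·Hᵀ·S⁻¹ = [70/93; 49/93; 6/31]
x' = x̄ + K·y = [-139/93, 5/93, -329/31]
P' = (I − K·H)·P̄ = [616/93 952/93 -3/31; 952/93 1708/93 -30/31; -3/31 -30/31 1706/31]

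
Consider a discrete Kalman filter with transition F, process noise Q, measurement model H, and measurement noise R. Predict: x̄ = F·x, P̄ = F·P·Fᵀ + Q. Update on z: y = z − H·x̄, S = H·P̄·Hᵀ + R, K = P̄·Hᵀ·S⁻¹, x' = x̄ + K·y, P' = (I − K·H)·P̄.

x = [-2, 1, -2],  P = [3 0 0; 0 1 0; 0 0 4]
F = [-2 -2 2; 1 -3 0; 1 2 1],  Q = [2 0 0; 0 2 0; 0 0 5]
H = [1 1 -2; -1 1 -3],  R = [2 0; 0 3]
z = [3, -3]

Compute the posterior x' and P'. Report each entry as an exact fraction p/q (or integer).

x' = [22866/6095, -29157/6095, -2340/1219]
P' = [28486/18285 -37262/18285 -2926/3657; -37262/18285 190264/18285 14924/3657; -2926/3657 14924/3657 6575/3657]

x̄ = F·x = [-2, -5, -2]
P̄ = F·P·Fᵀ + Q = [34 0 -2; 0 14 -3; -2 -3 16]
y = z − H·x̄ = [6, -6]
S = H·P̄·Hᵀ + R = [134 93; 93 201]
K = P̄·Hᵀ·S⁻¹ = [3414/6095 -7286/18285; 627/6095 1222/18285; -192/1219 -625/3657]
x' = x̄ + K·y = [22866/6095, -29157/6095, -2340/1219]
P' = (I − K·H)·P̄ = [28486/18285 -37262/18285 -2926/3657; -37262/18285 190264/18285 14924/3657; -2926/3657 14924/3657 6575/3657]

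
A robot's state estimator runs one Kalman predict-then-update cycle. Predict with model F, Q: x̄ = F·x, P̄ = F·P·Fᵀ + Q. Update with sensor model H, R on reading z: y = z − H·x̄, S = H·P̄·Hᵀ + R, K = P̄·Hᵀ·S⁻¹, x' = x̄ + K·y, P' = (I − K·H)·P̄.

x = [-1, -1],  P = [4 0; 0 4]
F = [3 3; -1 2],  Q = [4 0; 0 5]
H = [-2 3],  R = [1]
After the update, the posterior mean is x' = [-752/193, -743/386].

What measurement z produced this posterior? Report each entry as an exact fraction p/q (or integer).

x̄ = F·x = [-6, -1]
P̄ = F·P·Fᵀ + Q = [76 12; 12 25]
S = H·P̄·Hᵀ + R = [386]
K = P̄·Hᵀ·S⁻¹ = [-58/193; 51/386]
x' − x̄ = [406/193, -357/386] = K·y
y = (KᵀK)⁻¹·Kᵀ·(x' − x̄) = [-7]
z = y + H·x̄ = [-7] + [9] = [2]

z = [2]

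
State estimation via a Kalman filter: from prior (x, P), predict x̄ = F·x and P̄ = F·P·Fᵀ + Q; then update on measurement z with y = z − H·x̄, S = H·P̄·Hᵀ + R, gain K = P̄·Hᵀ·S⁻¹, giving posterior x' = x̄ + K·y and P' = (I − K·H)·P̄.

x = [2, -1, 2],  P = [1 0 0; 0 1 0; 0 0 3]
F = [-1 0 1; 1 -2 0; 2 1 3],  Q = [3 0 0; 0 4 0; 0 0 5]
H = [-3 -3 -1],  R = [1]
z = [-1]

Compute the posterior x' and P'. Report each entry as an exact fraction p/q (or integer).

x̄ = F·x = [0, 4, 9]
P̄ = F·P·Fᵀ + Q = [7 -1 7; -1 9 0; 7 0 37]
y = z − H·x̄ = [20]
S = H·P̄·Hᵀ + R = [206]
K = P̄·Hᵀ·S⁻¹ = [-25/206; -12/103; -29/103]
x' = x̄ + K·y = [-250/103, 172/103, 347/103]
P' = (I − K·H)·P̄ = [817/206 -403/103 -4/103; -403/103 639/103 -696/103; -4/103 -696/103 2129/103]

x' = [-250/103, 172/103, 347/103]
P' = [817/206 -403/103 -4/103; -403/103 639/103 -696/103; -4/103 -696/103 2129/103]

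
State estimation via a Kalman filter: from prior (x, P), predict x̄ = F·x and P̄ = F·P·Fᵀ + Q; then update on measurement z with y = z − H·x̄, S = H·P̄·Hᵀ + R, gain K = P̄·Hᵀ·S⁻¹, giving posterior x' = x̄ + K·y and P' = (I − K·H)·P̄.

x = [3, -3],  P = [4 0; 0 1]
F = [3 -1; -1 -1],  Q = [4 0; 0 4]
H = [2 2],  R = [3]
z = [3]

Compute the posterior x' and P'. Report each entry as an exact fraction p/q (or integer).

x' = [24/23, 84/115]
P' = [223/23 -205/23; -205/23 1019/115]

x̄ = F·x = [12, 0]
P̄ = F·P·Fᵀ + Q = [41 -11; -11 9]
y = z − H·x̄ = [-21]
S = H·P̄·Hᵀ + R = [115]
K = P̄·Hᵀ·S⁻¹ = [12/23; -4/115]
x' = x̄ + K·y = [24/23, 84/115]
P' = (I − K·H)·P̄ = [223/23 -205/23; -205/23 1019/115]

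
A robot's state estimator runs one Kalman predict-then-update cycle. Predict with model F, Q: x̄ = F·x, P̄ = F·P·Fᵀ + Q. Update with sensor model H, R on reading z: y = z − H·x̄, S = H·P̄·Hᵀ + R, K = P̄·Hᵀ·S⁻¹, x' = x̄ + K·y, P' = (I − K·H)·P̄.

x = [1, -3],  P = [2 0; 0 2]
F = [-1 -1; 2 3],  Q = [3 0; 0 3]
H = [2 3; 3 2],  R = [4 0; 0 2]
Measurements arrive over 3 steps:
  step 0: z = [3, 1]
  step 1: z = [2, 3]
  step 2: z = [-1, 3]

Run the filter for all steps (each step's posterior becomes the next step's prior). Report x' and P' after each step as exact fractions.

step 0: x' = [-985/3157, 3219/3157], P' = [3558/3157 -3788/3157; -3788/3157 4764/3157]
step 1: x' = [173399/535213, 2052864/2676065], P' = [468078/535213 -482252/535213; -482252/535213 3091948/2676065]
step 2: x' = [1779288091/2098436517, -541408597/2098436517], P' = [1810155806/2098436517 -1858669100/2098436517; -1858669100/2098436517 2383383068/2098436517]

step 0: x̄ = F·x = [2, -7]
step 0: P̄ = F·P·Fᵀ + Q = [7 -10; -10 29]
step 0: y = z − H·x̄ = [20, 9]
step 0: S = H·P̄·Hᵀ + R = [173 86; 86 61]
step 0: K = P̄·Hᵀ·S⁻¹ = [-1062/3157 1549/3157; 1679/3157 -918/3157]
step 0: x' = x̄ + K·y = [-985/3157, 3219/3157]
step 0: P' = (I − K·H)·P̄ = [3558/3157 -3788/3157; -3788/3157 4764/3157]
step 1: x̄ = F·x = [-2234/3157, 7687/3157]
step 1: P̄ = F·P·Fᵀ + Q = [10217/3157 -2468/3157; -2468/3157 21123/3157]
step 1: y = z − H·x̄ = [-12279/3157, 799/3157]
step 1: S = H·P̄·Hᵀ + R = [213987/3157 155956/3157; 155956/3157 153143/3157]
step 1: K = P̄·Hᵀ·S⁻¹ = [-127650/535213 219865/535213; 1113331/2676065 -524942/2676065]
step 1: x' = x̄ + K·y = [173399/535213, 2052864/2676065]
step 1: P' = (I − K·H)·P̄ = [468078/535213 -482252/535213; -482252/535213 3091948/2676065]
step 2: x̄ = F·x = [-2919859/2676065, 7892582/2676065]
step 2: P̄ = F·P·Fᵀ + Q = [8638013/2676065 -1900324/2676065; -1900324/2676065 16282167/2676065]
step 2: y = z − H·x̄ = [-20514093/2676065, 1002608/2676065]
step 2: S = H·P̄·Hᵀ + R = [168991927/2676065 124816868/2676065; 124816868/2676065 125419027/2676065]
step 2: K = P̄·Hᵀ·S⁻¹ = [-488923922/2098436517 856564609/2098436517; 858202751/2098436517 -404620582/2098436517]
step 2: x' = x̄ + K·y = [1779288091/2098436517, -541408597/2098436517]
step 2: P' = (I − K·H)·P̄ = [1810155806/2098436517 -1858669100/2098436517; -1858669100/2098436517 2383383068/2098436517]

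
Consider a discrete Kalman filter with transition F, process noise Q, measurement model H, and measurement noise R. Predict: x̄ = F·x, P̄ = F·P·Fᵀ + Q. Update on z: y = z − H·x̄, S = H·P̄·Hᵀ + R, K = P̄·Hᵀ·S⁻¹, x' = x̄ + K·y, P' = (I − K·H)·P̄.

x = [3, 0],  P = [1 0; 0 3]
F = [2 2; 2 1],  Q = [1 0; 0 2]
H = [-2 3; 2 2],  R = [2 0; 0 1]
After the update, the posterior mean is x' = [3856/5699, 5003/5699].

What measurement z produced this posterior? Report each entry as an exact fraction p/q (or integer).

x̄ = F·x = [6, 6]
P̄ = F·P·Fᵀ + Q = [17 10; 10 9]
S = H·P̄·Hᵀ + R = [31 6; 6 185]
K = P̄·Hᵀ·S⁻¹ = [-1064/5699 1698/5699; 1067/5699 1136/5699]
x' − x̄ = [-30338/5699, -29191/5699] = K·y
y = (KᵀK)⁻¹·Kᵀ·(x' − x̄) = [-5, -21]
z = y + H·x̄ = [-5, -21] + [6, 24] = [1, 3]

z = [1, 3]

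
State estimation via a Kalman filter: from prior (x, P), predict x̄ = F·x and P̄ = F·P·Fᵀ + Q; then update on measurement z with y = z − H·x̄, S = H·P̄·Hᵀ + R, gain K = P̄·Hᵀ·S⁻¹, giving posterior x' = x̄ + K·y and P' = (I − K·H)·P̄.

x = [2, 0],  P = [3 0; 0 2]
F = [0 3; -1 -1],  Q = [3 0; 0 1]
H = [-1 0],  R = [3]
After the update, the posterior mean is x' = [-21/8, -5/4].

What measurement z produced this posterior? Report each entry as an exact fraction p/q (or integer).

x̄ = F·x = [0, -2]
P̄ = F·P·Fᵀ + Q = [21 -6; -6 6]
S = H·P̄·Hᵀ + R = [24]
K = P̄·Hᵀ·S⁻¹ = [-7/8; 1/4]
x' − x̄ = [-21/8, 3/4] = K·y
y = (KᵀK)⁻¹·Kᵀ·(x' − x̄) = [3]
z = y + H·x̄ = [3] + [0] = [3]

z = [3]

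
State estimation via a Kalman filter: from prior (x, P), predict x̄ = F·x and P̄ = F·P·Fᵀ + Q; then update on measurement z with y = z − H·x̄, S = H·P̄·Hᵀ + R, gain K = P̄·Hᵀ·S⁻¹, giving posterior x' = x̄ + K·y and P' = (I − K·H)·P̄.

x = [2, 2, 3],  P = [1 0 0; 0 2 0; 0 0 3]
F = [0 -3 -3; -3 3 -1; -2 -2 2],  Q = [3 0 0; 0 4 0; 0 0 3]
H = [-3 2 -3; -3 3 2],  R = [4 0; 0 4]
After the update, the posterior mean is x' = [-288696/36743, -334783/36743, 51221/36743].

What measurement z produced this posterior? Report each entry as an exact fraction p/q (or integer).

z = [1, -1]

x̄ = F·x = [-15, -3, -2]
P̄ = F·P·Fᵀ + Q = [48 -9 -6; -9 34 -12; -6 -12 27]
S = H·P̄·Hᵀ + R = [959 651; 651 940]
K = P̄·Hᵀ·S⁻¹ = [-16227/477659 -11679/68237; 54785/477659 2202/68237; -105216/477659 13023/68237]
x' − x̄ = [262449/36743, -224554/36743, 124707/36743] = K·y
y = (KᵀK)⁻¹·Kᵀ·(x' − x̄) = [-44, -33]
z = y + H·x̄ = [-44, -33] + [45, 32] = [1, -1]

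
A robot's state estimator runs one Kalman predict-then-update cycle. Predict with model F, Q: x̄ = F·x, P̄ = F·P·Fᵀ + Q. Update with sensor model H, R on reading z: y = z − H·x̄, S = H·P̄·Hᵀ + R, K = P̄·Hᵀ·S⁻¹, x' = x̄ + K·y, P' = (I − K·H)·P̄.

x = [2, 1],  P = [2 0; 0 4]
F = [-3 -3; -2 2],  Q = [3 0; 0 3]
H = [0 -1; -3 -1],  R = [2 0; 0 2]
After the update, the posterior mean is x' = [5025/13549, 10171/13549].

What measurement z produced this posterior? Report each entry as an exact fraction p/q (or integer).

z = [-1, -2]

x̄ = F·x = [-9, -2]
P̄ = F·P·Fᵀ + Q = [57 -12; -12 27]
S = H·P̄·Hᵀ + R = [29 -9; -9 470]
K = P̄·Hᵀ·S⁻¹ = [4209/13549 -4503/13549; -12609/13549 18/13549]
x' − x̄ = [126966/13549, 37269/13549] = K·y
y = (KᵀK)⁻¹·Kᵀ·(x' − x̄) = [-3, -31]
z = y + H·x̄ = [-3, -31] + [2, 29] = [-1, -2]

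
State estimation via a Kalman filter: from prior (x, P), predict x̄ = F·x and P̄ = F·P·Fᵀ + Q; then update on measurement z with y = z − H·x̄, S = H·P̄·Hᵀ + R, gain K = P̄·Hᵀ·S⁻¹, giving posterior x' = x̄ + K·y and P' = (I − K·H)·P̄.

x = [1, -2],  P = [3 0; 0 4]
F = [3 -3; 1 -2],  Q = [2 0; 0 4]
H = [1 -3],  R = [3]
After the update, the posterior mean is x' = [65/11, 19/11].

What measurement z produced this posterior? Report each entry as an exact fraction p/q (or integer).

z = [1]

x̄ = F·x = [9, 5]
P̄ = F·P·Fᵀ + Q = [65 33; 33 23]
S = H·P̄·Hᵀ + R = [77]
K = P̄·Hᵀ·S⁻¹ = [-34/77; -36/77]
x' − x̄ = [-34/11, -36/11] = K·y
y = (KᵀK)⁻¹·Kᵀ·(x' − x̄) = [7]
z = y + H·x̄ = [7] + [-6] = [1]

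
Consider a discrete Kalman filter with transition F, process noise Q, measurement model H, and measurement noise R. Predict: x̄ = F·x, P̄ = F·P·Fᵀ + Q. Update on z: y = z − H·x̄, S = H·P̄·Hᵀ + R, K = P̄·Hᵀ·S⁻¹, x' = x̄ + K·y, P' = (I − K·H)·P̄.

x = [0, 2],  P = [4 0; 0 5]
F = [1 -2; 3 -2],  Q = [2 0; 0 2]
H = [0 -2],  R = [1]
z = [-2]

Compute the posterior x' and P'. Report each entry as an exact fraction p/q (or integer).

x' = [-292/233, 228/233]
P' = [1962/233 32/233; 32/233 58/233]

x̄ = F·x = [-4, -4]
P̄ = F·P·Fᵀ + Q = [26 32; 32 58]
y = z − H·x̄ = [-10]
S = H·P̄·Hᵀ + R = [233]
K = P̄·Hᵀ·S⁻¹ = [-64/233; -116/233]
x' = x̄ + K·y = [-292/233, 228/233]
P' = (I − K·H)·P̄ = [1962/233 32/233; 32/233 58/233]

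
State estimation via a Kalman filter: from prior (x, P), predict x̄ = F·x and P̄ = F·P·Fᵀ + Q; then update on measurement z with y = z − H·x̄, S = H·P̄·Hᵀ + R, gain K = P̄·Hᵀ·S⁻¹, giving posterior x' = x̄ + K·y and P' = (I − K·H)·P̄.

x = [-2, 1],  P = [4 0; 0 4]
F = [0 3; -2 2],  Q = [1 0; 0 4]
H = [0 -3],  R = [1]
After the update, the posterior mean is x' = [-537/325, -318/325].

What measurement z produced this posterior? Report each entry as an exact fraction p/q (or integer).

x̄ = F·x = [3, 6]
P̄ = F·P·Fᵀ + Q = [37 24; 24 36]
S = H·P̄·Hᵀ + R = [325]
K = P̄·Hᵀ·S⁻¹ = [-72/325; -108/325]
x' − x̄ = [-1512/325, -2268/325] = K·y
y = (KᵀK)⁻¹·Kᵀ·(x' − x̄) = [21]
z = y + H·x̄ = [21] + [-18] = [3]

z = [3]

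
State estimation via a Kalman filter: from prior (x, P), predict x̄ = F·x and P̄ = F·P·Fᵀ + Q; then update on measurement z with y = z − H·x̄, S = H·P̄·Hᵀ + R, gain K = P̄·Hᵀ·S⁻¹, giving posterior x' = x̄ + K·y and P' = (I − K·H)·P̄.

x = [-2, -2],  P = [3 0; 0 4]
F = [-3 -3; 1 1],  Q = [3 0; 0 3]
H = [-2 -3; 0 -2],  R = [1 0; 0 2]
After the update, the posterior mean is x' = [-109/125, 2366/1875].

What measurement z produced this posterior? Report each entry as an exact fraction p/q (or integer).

z = [-2, -3]

x̄ = F·x = [12, -4]
P̄ = F·P·Fᵀ + Q = [66 -21; -21 10]
S = H·P̄·Hᵀ + R = [103 -24; -24 42]
K = P̄·Hᵀ·S⁻¹ = [-63/125 89/125; 4/625 -886/1875]
x' − x̄ = [-1609/125, 9866/1875] = K·y
y = (KᵀK)⁻¹·Kᵀ·(x' − x̄) = [10, -11]
z = y + H·x̄ = [10, -11] + [-12, 8] = [-2, -3]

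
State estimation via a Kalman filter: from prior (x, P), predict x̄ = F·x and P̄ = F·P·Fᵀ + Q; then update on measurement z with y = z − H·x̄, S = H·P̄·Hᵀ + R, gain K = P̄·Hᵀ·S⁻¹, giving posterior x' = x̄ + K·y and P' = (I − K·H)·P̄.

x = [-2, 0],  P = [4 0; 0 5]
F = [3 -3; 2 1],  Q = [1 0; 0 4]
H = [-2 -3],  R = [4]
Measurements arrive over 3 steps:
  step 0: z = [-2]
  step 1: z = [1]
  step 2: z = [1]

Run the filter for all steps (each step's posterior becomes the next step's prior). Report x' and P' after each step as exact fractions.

step 0: x̄ = F·x = [-6, -4]
step 0: P̄ = F·P·Fᵀ + Q = [82 9; 9 25]
step 0: y = z − H·x̄ = [-26]
step 0: S = H·P̄·Hᵀ + R = [665]
step 0: K = P̄·Hᵀ·S⁻¹ = [-191/665; -93/665]
step 0: x' = x̄ + K·y = [976/665, -242/665]
step 0: P' = (I − K·H)·P̄ = [18049/665 -11778/665; -11778/665 7976/665]
step 1: x̄ = F·x = [522/95, 18/7]
step 1: P̄ = F·P·Fᵀ + Q = [63842/95 180; 180 376/7]
step 1: y = z − H·x̄ = [13103/665]
step 1: S = H·P̄·Hᵀ + R = [3548116/665]
step 1: K = P̄·Hᵀ·S⁻¹ = [-24094/68233; -86640/887029]
step 1: x' = x̄ + K·y = [-99820/68233, 573798/887029]
step 1: P' = (I − K·H)·P̄ = [459902/68233 -274476/68233; -274476/68233 2494312/887029]
step 2: x̄ = F·x = [-5614374/887029, -2021522/887029]
step 2: P̄ = F·P·Fᵀ + Q = [141371755/887029 39093984/887029; 39093984/887029 15684580/887029]
step 2: y = z − H·x̄ = [-16406285/887029]
step 2: S = H·P̄·Hᵀ + R = [1179324164/887029]
step 2: K = P̄·Hᵀ·S⁻¹ = [-200012731/589662082; -31310427/294831041]
step 2: x' = x̄ + K·y = [-32825977/589662082, -92803783/294831041]
step 2: P' = (I − K·H)·P̄ = [1889102986/294831041 -1126060170/294831041; -1126060170/294831041 792454016/294831041]

step 0: x' = [976/665, -242/665], P' = [18049/665 -11778/665; -11778/665 7976/665]
step 1: x' = [-99820/68233, 573798/887029], P' = [459902/68233 -274476/68233; -274476/68233 2494312/887029]
step 2: x' = [-32825977/589662082, -92803783/294831041], P' = [1889102986/294831041 -1126060170/294831041; -1126060170/294831041 792454016/294831041]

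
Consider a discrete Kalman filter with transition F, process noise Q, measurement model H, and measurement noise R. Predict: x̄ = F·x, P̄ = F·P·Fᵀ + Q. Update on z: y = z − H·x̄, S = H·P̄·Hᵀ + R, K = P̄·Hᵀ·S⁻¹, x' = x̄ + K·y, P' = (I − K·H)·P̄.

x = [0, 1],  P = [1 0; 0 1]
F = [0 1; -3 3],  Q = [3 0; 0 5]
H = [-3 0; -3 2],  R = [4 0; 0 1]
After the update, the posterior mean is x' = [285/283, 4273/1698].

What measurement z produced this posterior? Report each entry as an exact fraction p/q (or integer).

x̄ = F·x = [1, 3]
P̄ = F·P·Fᵀ + Q = [4 3; 3 23]
S = H·P̄·Hᵀ + R = [40 18; 18 93]
K = P̄·Hᵀ·S⁻¹ = [-84/283 -2/283; -501/1132 821/1698]
x' − x̄ = [2/283, -821/1698] = K·y
y = (KᵀK)⁻¹·Kᵀ·(x' − x̄) = [0, -1]
z = y + H·x̄ = [0, -1] + [-3, 3] = [-3, 2]

z = [-3, 2]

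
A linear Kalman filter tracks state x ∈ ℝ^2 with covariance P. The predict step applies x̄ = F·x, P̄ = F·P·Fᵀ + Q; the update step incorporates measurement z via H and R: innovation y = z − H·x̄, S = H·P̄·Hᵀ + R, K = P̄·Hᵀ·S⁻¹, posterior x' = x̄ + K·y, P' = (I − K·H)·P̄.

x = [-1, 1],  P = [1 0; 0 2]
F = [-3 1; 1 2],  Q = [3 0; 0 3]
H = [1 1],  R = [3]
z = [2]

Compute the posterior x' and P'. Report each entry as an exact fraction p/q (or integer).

x' = [79/31, -8/31]
P' = [209/31 -164/31; -164/31 203/31]

x̄ = F·x = [4, 1]
P̄ = F·P·Fᵀ + Q = [14 1; 1 12]
y = z − H·x̄ = [-3]
S = H·P̄·Hᵀ + R = [31]
K = P̄·Hᵀ·S⁻¹ = [15/31; 13/31]
x' = x̄ + K·y = [79/31, -8/31]
P' = (I − K·H)·P̄ = [209/31 -164/31; -164/31 203/31]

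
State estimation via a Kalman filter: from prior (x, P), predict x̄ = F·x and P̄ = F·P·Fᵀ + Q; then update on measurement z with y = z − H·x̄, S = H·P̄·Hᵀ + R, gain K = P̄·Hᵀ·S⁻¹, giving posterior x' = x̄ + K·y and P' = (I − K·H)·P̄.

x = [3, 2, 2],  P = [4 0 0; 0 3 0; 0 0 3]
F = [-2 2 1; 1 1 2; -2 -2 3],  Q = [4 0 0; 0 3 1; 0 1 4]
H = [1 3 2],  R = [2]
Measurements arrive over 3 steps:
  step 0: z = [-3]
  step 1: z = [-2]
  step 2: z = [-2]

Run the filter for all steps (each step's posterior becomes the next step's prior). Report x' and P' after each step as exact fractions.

step 0: x' = [-1606/607, 3703/607, -5640/607], P' = [15916/607 -3412/607 -2767/607; -3412/607 6954/607 -8645/607; -2767/607 -8645/607 14497/607]
step 1: x' = [39993019/2648746, -19059699/2648746, 2940354/1324373], P' = [439438015/2648746 -161727547/2648746 11523365/1324373; -161727547/2648746 65529371/2648746 -8614849/1324373; 11523365/1324373 -8614849/1324373 7628431/1324373]
step 2: x' = [-5876862289/195900103, 1954101783/195900103, -27238254/27985729], P' = [1433569504961/2742601442 -547849474101/2742601442 1087325519/27985729; -547849474101/2742601442 215354062685/2742601442 -504149731/27985729; 1087325519/27985729 -504149731/27985729 223135615/27985729]

step 0: x̄ = F·x = [0, 9, -4]
step 0: P̄ = F·P·Fᵀ + Q = [35 4 13; 4 22 5; 13 5 59]
step 0: y = z − H·x̄ = [-22]
step 0: S = H·P̄·Hᵀ + R = [607]
step 0: K = P̄·Hᵀ·S⁻¹ = [73/607; 80/607; 146/607]
step 0: x' = x̄ + K·y = [-1606/607, 3703/607, -5640/607]
step 0: P' = (I − K·H)·P̄ = [15916/607 -3412/607 -2767/607; -3412/607 6954/607 -8645/607; -2767/607 -8645/607 14497/607]
step 1: x̄ = F·x = [4978/607, -9183/607, -21114/607]
step 1: P̄ = F·P·Fᵀ + Q = [112189/607 -23854/607 66895/607; -23854/607 30207/607 66909/607; 66895/607 66909/607 334029/607]
step 1: y = z − H·x̄ = [63585/607]
step 1: S = H·P̄·Hᵀ + R = [2648746/607]
step 1: K = P̄·Hᵀ·S⁻¹ = [174417/2648746; 200585/2648746; 467840/1324373]
step 1: x' = x̄ + K·y = [39993019/2648746, -19059699/2648746, 2940354/1324373]
step 1: P' = (I − K·H)·P̄ = [439438015/2648746 -161727547/2648746 11523365/1324373; -161727547/2648746 65529371/2648746 -8614849/1324373; 11523365/1324373 -8614849/1324373 7628431/1324373]
step 2: x̄ = F·x = [-56112364/1324373, 16347368/1324373, -12112258/1324373]
step 2: P̄ = F·P·Fᵀ + Q = [1589218027/1324373 -436296122/1324373 644056265/1324373; -436296122/1324373 136877053/1324373 -137325849/1324373; 644056265/1324373 -137325849/1324373 402075763/1324373]
step 2: y = z − H·x̄ = [28646030/1324373]
step 2: S = H·P̄·Hᵀ + R = [2742601442/1324373]
step 2: K = P̄·Hᵀ·S⁻¹ = [1568442191/2742601442; -300316661/2742601442; 10573778/27985729]
step 2: x' = x̄ + K·y = [-5876862289/195900103, 1954101783/195900103, -27238254/27985729]
step 2: P' = (I − K·H)·P̄ = [1433569504961/2742601442 -547849474101/2742601442 1087325519/27985729; -547849474101/2742601442 215354062685/2742601442 -504149731/27985729; 1087325519/27985729 -504149731/27985729 223135615/27985729]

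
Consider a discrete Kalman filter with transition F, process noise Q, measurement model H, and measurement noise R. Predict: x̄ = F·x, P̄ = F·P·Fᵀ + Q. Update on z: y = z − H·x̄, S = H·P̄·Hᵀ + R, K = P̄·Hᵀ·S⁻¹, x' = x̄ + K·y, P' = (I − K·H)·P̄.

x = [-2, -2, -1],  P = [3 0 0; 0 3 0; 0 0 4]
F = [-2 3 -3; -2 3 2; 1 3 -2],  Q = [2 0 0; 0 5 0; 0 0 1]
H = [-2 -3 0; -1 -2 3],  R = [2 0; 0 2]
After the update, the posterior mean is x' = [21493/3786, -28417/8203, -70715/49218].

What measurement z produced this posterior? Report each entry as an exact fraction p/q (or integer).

x̄ = F·x = [1, -4, -6]
P̄ = F·P·Fᵀ + Q = [77 15 45; 15 60 5; 45 5 47]
S = H·P̄·Hᵀ + R = [1030 304; 304 472]
K = P̄·Hᵀ·S⁻¹ = [-985/3786 859/3786; -1305/8203 -1245/8203; -9463/49218 30125/98436]
x' − x̄ = [17707/3786, 4395/8203, 224593/49218] = K·y
y = (KᵀK)⁻¹·Kᵀ·(x' − x̄) = [-11, 8]
z = y + H·x̄ = [-11, 8] + [10, -11] = [-1, -3]

z = [-1, -3]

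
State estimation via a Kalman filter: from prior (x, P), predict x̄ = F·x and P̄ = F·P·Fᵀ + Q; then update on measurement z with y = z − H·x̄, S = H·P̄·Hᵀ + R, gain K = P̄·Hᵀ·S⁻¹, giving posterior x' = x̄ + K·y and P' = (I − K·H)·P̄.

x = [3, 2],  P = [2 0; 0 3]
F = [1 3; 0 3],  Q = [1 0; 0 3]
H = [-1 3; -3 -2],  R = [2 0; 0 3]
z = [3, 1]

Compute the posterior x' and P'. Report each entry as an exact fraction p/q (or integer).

x̄ = F·x = [9, 6]
P̄ = F·P·Fᵀ + Q = [30 27; 27 30]
y = z − H·x̄ = [-6, 40]
S = H·P̄·Hᵀ + R = [140 -279; -279 717]
K = P̄·Hᵀ·S⁻¹ = [-1203/7513 -1977/7513; 1944/7513 -721/7513]
x' = x̄ + K·y = [-4245/7513, 4574/7513]
P' = (I − K·H)·P̄ = [2055/7513 -117/7513; -117/7513 1257/7513]

x' = [-4245/7513, 4574/7513]
P' = [2055/7513 -117/7513; -117/7513 1257/7513]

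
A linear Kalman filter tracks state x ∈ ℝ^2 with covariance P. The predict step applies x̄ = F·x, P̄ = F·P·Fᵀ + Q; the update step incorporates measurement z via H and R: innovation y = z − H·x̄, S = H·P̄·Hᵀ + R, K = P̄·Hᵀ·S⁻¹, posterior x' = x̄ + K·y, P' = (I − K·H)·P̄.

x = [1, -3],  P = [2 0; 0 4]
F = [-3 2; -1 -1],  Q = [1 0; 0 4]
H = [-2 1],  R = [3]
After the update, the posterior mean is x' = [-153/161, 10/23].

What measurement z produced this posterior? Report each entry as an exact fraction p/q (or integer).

x̄ = F·x = [-9, 2]
P̄ = F·P·Fᵀ + Q = [35 -2; -2 10]
S = H·P̄·Hᵀ + R = [161]
K = P̄·Hᵀ·S⁻¹ = [-72/161; 2/23]
x' − x̄ = [1296/161, -36/23] = K·y
y = (KᵀK)⁻¹·Kᵀ·(x' − x̄) = [-18]
z = y + H·x̄ = [-18] + [20] = [2]

z = [2]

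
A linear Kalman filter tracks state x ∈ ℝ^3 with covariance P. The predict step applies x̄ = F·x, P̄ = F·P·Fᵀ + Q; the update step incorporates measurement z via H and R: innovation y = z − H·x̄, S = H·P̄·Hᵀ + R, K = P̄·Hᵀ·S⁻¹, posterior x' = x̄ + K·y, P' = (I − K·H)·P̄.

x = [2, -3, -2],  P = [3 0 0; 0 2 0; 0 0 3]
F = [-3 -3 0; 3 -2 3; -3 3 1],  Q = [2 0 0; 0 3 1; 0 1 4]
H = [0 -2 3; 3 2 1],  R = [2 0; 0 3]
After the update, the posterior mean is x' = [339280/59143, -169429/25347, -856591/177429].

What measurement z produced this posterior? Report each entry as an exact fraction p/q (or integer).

z = [-1, -1]

x̄ = F·x = [3, 6, -17]
P̄ = F·P·Fᵀ + Q = [47 -15 9; -15 65 -29; 9 -29 52]
S = H·P̄·Hᵀ + R = [1078 -49; -49 496]
K = P̄·Hᵀ·S⁻¹ = [11384/177429 899/3621; -14984/76041 1015/10863; 107173/532287 676/10863]
x' − x̄ = [161851/59143, -321511/25347, 2159702/177429] = K·y
y = (KᵀK)⁻¹·Kᵀ·(x' − x̄) = [62, -5]
z = y + H·x̄ = [62, -5] + [-63, 4] = [-1, -1]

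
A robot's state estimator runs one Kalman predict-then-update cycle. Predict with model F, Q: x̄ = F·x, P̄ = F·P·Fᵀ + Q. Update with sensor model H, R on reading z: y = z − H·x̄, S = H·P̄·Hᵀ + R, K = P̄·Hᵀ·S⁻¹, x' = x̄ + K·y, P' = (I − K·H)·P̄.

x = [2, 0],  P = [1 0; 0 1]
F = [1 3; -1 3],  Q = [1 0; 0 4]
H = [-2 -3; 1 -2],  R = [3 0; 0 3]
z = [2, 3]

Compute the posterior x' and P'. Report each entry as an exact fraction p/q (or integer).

x̄ = F·x = [2, -2]
P̄ = F·P·Fᵀ + Q = [11 8; 8 14]
y = z − H·x̄ = [0, -3]
S = H·P̄·Hᵀ + R = [269 70; 70 38]
K = P̄·Hᵀ·S⁻¹ = [-233/887 625/1774; -134/887 -220/887]
x' = x̄ + K·y = [1673/1774, -1114/887]
P' = (I − K·H)·P̄ = [1203/1774 -168/887; -168/887 246/887]

x' = [1673/1774, -1114/887]
P' = [1203/1774 -168/887; -168/887 246/887]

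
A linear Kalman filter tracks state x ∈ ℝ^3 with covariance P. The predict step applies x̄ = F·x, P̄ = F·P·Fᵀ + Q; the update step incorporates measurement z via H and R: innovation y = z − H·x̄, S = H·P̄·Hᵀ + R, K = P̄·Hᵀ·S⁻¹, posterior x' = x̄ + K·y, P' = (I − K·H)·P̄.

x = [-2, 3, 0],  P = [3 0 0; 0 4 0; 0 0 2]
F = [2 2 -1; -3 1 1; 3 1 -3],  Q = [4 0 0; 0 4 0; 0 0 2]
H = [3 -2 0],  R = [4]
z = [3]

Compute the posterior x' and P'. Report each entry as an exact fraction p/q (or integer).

x' = [221/43, 1884/301, 36/43]
P' = [328/43 474/43 -10/43; 474/43 5087/301 -37/43; -10/43 -37/43 499/43]

x̄ = F·x = [2, 9, -3]
P̄ = F·P·Fᵀ + Q = [34 -12 32; -12 37 -29; 32 -29 51]
y = z − H·x̄ = [15]
S = H·P̄·Hᵀ + R = [602]
K = P̄·Hᵀ·S⁻¹ = [9/43; -55/301; 11/43]
x' = x̄ + K·y = [221/43, 1884/301, 36/43]
P' = (I − K·H)·P̄ = [328/43 474/43 -10/43; 474/43 5087/301 -37/43; -10/43 -37/43 499/43]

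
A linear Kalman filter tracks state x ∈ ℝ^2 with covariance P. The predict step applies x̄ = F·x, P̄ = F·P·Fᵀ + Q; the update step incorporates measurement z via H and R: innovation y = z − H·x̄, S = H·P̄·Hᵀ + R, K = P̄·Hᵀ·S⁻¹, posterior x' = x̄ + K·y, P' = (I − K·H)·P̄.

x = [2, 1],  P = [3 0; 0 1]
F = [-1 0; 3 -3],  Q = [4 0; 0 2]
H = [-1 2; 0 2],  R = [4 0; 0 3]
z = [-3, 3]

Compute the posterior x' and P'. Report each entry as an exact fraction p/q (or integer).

x' = [3071/1945, 1008/1945]
P' = [5264/1945 1002/1945; 1002/1945 1011/1945]

x̄ = F·x = [-2, 3]
P̄ = F·P·Fᵀ + Q = [7 -9; -9 38]
y = z − H·x̄ = [-11, -3]
S = H·P̄·Hᵀ + R = [199 170; 170 155]
K = P̄·Hᵀ·S⁻¹ = [-163/389 668/1945; 51/389 674/1945]
x' = x̄ + K·y = [3071/1945, 1008/1945]
P' = (I − K·H)·P̄ = [5264/1945 1002/1945; 1002/1945 1011/1945]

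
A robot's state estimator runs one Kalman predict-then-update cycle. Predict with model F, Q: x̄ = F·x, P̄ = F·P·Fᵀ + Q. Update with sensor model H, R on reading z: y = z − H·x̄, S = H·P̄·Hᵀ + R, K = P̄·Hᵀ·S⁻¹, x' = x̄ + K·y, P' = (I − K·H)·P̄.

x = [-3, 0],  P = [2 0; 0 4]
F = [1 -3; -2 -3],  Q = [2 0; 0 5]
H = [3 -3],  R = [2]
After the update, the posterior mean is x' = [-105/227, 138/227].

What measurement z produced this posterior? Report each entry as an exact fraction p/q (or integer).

x̄ = F·x = [-3, 6]
P̄ = F·P·Fᵀ + Q = [40 32; 32 49]
S = H·P̄·Hᵀ + R = [227]
K = P̄·Hᵀ·S⁻¹ = [24/227; -51/227]
x' − x̄ = [576/227, -1224/227] = K·y
y = (KᵀK)⁻¹·Kᵀ·(x' − x̄) = [24]
z = y + H·x̄ = [24] + [-27] = [-3]

z = [-3]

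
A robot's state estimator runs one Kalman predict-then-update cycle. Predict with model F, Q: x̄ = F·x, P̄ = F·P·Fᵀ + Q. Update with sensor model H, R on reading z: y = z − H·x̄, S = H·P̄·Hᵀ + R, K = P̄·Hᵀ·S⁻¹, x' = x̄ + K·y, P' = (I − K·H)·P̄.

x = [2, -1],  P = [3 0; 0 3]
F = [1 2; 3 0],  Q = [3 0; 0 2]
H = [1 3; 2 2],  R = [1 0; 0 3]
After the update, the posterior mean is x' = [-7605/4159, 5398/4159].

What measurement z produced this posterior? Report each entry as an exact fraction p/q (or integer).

x̄ = F·x = [0, 6]
P̄ = F·P·Fᵀ + Q = [18 9; 9 29]
S = H·P̄·Hᵀ + R = [334 282; 282 263]
K = P̄·Hᵀ·S⁻¹ = [-3393/8318 2673/4159; 1908/4159 -844/4159]
x' − x̄ = [-7605/4159, -19556/4159] = K·y
y = (KᵀK)⁻¹·Kᵀ·(x' − x̄) = [-16, -13]
z = y + H·x̄ = [-16, -13] + [18, 12] = [2, -1]

z = [2, -1]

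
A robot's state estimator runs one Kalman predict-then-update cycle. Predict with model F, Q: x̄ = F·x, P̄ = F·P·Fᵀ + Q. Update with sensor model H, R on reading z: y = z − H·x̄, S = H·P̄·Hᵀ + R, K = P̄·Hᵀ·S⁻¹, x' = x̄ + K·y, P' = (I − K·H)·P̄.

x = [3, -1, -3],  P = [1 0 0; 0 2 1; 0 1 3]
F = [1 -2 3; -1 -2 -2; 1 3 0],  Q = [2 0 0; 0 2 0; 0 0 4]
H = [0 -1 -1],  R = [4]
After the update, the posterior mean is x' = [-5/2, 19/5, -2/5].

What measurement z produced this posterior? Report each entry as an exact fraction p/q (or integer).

x̄ = F·x = [-4, 5, 0]
P̄ = F·P·Fᵀ + Q = [26 -13 -2; -13 31 -19; -2 -19 23]
S = H·P̄·Hᵀ + R = [20]
K = P̄·Hᵀ·S⁻¹ = [3/4; -3/5; -1/5]
x' − x̄ = [3/2, -6/5, -2/5] = K·y
y = (KᵀK)⁻¹·Kᵀ·(x' − x̄) = [2]
z = y + H·x̄ = [2] + [-5] = [-3]

z = [-3]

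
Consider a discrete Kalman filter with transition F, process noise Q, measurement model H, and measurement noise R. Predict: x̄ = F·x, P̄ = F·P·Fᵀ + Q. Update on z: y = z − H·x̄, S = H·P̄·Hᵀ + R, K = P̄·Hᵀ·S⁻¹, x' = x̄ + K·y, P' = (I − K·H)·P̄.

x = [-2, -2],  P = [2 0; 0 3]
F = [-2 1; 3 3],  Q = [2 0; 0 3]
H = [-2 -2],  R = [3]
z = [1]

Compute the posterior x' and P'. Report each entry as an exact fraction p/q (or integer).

x' = [826/223, -966/223]
P' = [2499/223 -2469/223; -2469/223 2604/223]

x̄ = F·x = [2, -12]
P̄ = F·P·Fᵀ + Q = [13 -3; -3 48]
y = z − H·x̄ = [-19]
S = H·P̄·Hᵀ + R = [223]
K = P̄·Hᵀ·S⁻¹ = [-20/223; -90/223]
x' = x̄ + K·y = [826/223, -966/223]
P' = (I − K·H)·P̄ = [2499/223 -2469/223; -2469/223 2604/223]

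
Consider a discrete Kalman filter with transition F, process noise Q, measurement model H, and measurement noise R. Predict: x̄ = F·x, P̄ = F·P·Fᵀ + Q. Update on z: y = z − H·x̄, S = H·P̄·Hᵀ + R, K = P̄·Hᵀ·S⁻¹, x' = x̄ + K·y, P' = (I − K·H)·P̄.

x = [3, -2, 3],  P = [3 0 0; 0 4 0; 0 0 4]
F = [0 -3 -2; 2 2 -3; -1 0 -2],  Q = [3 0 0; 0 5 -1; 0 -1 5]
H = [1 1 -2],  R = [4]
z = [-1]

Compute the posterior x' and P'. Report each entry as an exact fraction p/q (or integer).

x' = [-3, -266/23, -162/23]
P' = [197/4 -35/4 79/4; -35/4 5123/92 2089/92; 79/4 2089/92 1983/92]

x̄ = F·x = [0, -7, -9]
P̄ = F·P·Fᵀ + Q = [55 0 16; 0 69 17; 16 17 24]
y = z − H·x̄ = [-12]
S = H·P̄·Hᵀ + R = [92]
K = P̄·Hᵀ·S⁻¹ = [1/4; 35/92; -15/92]
x' = x̄ + K·y = [-3, -266/23, -162/23]
P' = (I − K·H)·P̄ = [197/4 -35/4 79/4; -35/4 5123/92 2089/92; 79/4 2089/92 1983/92]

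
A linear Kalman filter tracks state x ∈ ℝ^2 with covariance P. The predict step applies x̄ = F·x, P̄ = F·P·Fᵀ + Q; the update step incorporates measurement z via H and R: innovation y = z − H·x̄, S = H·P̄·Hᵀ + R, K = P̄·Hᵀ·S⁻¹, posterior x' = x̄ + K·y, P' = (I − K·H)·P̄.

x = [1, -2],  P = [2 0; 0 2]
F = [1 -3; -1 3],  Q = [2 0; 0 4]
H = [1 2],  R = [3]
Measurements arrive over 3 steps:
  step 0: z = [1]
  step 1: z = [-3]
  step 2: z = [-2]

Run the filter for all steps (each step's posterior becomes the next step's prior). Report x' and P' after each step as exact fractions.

step 0: x̄ = F·x = [7, -7]
step 0: P̄ = F·P·Fᵀ + Q = [22 -20; -20 24]
step 0: y = z − H·x̄ = [8]
step 0: S = H·P̄·Hᵀ + R = [41]
step 0: K = P̄·Hᵀ·S⁻¹ = [-18/41; 28/41]
step 0: x' = x̄ + K·y = [143/41, -63/41]
step 0: P' = (I − K·H)·P̄ = [578/41 -316/41; -316/41 200/41]
step 1: x̄ = F·x = [332/41, -332/41]
step 1: P̄ = F·P·Fᵀ + Q = [4356/41 -4274/41; -4274/41 4438/41]
step 1: y = z − H·x̄ = [209/41]
step 1: S = H·P̄·Hᵀ + R = [5135/41]
step 1: K = P̄·Hᵀ·S⁻¹ = [-4192/5135; 354/395]
step 1: x' = x̄ + K·y = [20212/5135, -1394/395]
step 1: P' = (I − K·H)·P̄ = [116956/5135 -4982/395; -4982/395 3022/395]
step 2: x̄ = F·x = [74578/5135, -74578/5135]
step 2: P̄ = F·P·Fᵀ + Q = [869396/5135 -859126/5135; -859126/5135 879666/5135]
step 2: y = z − H·x̄ = [64308/5135]
step 2: S = H·P̄·Hᵀ + R = [966961/5135]
step 2: K = P̄·Hᵀ·S⁻¹ = [-848856/966961; 900206/966961]
step 2: x' = x̄ + K·y = [3413006/966961, -2769926/966961]
step 2: P' = (I − K·H)·P̄ = [23391532/966961 -12969050/966961; -12969050/966961 7834834/966961]

step 0: x' = [143/41, -63/41], P' = [578/41 -316/41; -316/41 200/41]
step 1: x' = [20212/5135, -1394/395], P' = [116956/5135 -4982/395; -4982/395 3022/395]
step 2: x' = [3413006/966961, -2769926/966961], P' = [23391532/966961 -12969050/966961; -12969050/966961 7834834/966961]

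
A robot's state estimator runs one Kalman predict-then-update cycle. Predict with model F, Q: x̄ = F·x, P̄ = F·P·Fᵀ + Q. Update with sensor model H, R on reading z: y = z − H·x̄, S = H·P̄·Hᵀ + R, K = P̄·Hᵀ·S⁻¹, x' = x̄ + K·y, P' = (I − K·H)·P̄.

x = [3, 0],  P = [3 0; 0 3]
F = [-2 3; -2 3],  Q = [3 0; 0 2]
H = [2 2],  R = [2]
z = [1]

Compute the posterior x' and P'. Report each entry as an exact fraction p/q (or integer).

x' = [87/323, 62/323]
P' = [444/323 -363/323; -363/323 443/323]

x̄ = F·x = [-6, -6]
P̄ = F·P·Fᵀ + Q = [42 39; 39 41]
y = z − H·x̄ = [25]
S = H·P̄·Hᵀ + R = [646]
K = P̄·Hᵀ·S⁻¹ = [81/323; 80/323]
x' = x̄ + K·y = [87/323, 62/323]
P' = (I − K·H)·P̄ = [444/323 -363/323; -363/323 443/323]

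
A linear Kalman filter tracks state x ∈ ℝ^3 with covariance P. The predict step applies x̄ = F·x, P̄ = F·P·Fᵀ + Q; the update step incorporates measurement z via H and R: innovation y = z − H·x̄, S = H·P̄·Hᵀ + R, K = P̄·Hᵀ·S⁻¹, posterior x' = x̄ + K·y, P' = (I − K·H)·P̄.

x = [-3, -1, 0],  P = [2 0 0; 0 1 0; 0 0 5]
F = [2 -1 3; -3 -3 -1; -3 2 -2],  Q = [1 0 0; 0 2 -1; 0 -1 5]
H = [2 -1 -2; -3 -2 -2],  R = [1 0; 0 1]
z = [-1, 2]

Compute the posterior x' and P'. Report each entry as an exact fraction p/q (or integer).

x̄ = F·x = [-5, 12, 7]
P̄ = F·P·Fᵀ + Q = [55 -24 -44; -24 34 21; -44 21 47]
y = z − H·x̄ = [35, 25]
S = H·P̄·Hᵀ + R = [975 -12; -12 172]
K = P̄·Hᵀ·S⁻¹ = [3153/13963 -8537/55852; -5446/41889 -6423/27926; -8741/41889 -528/13963]
x' = x̄ + K·y = [-51265/55852, 142391/83778, -52312/41889]
P' = (I − K·H)·P̄ = [24423/55852 -50483/27926 17150/13963; -50483/27926 382811/41889 -264407/41889; 17150/13963 -264407/41889 188024/41889]

x' = [-51265/55852, 142391/83778, -52312/41889]
P' = [24423/55852 -50483/27926 17150/13963; -50483/27926 382811/41889 -264407/41889; 17150/13963 -264407/41889 188024/41889]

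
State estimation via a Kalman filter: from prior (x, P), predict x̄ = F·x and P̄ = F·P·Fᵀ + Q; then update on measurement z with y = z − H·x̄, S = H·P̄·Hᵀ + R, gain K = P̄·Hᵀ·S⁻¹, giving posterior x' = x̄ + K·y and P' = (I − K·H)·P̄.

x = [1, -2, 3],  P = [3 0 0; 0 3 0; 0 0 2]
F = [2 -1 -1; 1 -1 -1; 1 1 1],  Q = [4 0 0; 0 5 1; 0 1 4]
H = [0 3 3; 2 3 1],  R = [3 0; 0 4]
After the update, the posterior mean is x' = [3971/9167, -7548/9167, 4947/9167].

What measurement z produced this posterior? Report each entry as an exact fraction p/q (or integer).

z = [-1, -1]

x̄ = F·x = [1, 0, 2]
P̄ = F·P·Fᵀ + Q = [21 11 1; 11 13 -1; 1 -1 12]
S = H·P̄·Hᵀ + R = [210 213; 213 347]
K = P̄·Hᵀ·S⁻¹ = [-1232/9167 2764/9167; -96/9167 1644/9167; 3036/9167 -1573/9167]
x' − x̄ = [-5196/9167, -7548/9167, -13387/9167] = K·y
y = (KᵀK)⁻¹·Kᵀ·(x' − x̄) = [-7, -5]
z = y + H·x̄ = [-7, -5] + [6, 4] = [-1, -1]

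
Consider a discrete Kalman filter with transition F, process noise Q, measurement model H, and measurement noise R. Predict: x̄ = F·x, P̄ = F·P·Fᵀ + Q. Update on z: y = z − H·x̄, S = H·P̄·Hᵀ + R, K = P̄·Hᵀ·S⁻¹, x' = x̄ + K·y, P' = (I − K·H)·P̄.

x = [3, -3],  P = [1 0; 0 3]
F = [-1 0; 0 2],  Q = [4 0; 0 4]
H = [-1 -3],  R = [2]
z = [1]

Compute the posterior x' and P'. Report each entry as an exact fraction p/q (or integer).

x' = [-353/151, 54/151]
P' = [730/151 -240/151; -240/151 112/151]

x̄ = F·x = [-3, -6]
P̄ = F·P·Fᵀ + Q = [5 0; 0 16]
y = z − H·x̄ = [-20]
S = H·P̄·Hᵀ + R = [151]
K = P̄·Hᵀ·S⁻¹ = [-5/151; -48/151]
x' = x̄ + K·y = [-353/151, 54/151]
P' = (I − K·H)·P̄ = [730/151 -240/151; -240/151 112/151]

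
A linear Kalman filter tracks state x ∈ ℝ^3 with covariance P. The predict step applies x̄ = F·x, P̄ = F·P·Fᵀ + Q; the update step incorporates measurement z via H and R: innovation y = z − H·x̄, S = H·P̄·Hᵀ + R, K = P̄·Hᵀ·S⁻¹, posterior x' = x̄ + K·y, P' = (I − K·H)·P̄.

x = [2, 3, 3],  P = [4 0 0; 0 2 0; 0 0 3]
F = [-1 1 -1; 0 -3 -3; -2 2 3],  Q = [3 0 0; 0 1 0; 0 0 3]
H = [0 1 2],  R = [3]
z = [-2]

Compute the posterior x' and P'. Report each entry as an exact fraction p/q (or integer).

x' = [-272/109, -1770/109, 785/109]
P' = [1227/109 615/109 -294/109; 615/109 3990/109 -2043/109; -294/109 -2043/109 1125/109]

x̄ = F·x = [-2, -18, 11]
P̄ = F·P·Fᵀ + Q = [12 3 3; 3 46 -39; 3 -39 54]
y = z − H·x̄ = [-6]
S = H·P̄·Hᵀ + R = [109]
K = P̄·Hᵀ·S⁻¹ = [9/109; -32/109; 69/109]
x' = x̄ + K·y = [-272/109, -1770/109, 785/109]
P' = (I − K·H)·P̄ = [1227/109 615/109 -294/109; 615/109 3990/109 -2043/109; -294/109 -2043/109 1125/109]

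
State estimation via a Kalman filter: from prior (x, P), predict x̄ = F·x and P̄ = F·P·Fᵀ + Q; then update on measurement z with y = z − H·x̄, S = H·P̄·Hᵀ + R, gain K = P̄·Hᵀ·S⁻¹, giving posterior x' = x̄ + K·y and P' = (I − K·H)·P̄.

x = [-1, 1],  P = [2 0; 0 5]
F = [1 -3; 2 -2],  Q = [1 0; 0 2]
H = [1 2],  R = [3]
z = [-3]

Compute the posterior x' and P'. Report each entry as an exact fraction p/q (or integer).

x' = [-184/307, -382/307]
P' = [1280/307 -466/307; -466/307 374/307]

x̄ = F·x = [-4, -4]
P̄ = F·P·Fᵀ + Q = [48 34; 34 30]
y = z − H·x̄ = [9]
S = H·P̄·Hᵀ + R = [307]
K = P̄·Hᵀ·S⁻¹ = [116/307; 94/307]
x' = x̄ + K·y = [-184/307, -382/307]
P' = (I − K·H)·P̄ = [1280/307 -466/307; -466/307 374/307]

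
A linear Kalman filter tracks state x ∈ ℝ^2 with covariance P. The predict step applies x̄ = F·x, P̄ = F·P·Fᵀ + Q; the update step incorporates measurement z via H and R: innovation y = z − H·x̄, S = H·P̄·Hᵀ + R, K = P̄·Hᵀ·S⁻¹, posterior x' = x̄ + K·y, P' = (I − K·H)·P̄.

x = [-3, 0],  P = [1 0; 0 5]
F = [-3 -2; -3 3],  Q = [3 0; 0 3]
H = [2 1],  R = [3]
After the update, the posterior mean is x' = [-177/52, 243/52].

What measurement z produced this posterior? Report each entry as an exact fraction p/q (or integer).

x̄ = F·x = [9, 9]
P̄ = F·P·Fᵀ + Q = [32 -21; -21 57]
S = H·P̄·Hᵀ + R = [104]
K = P̄·Hᵀ·S⁻¹ = [43/104; 15/104]
x' − x̄ = [-645/52, -225/52] = K·y
y = (KᵀK)⁻¹·Kᵀ·(x' − x̄) = [-30]
z = y + H·x̄ = [-30] + [27] = [-3]

z = [-3]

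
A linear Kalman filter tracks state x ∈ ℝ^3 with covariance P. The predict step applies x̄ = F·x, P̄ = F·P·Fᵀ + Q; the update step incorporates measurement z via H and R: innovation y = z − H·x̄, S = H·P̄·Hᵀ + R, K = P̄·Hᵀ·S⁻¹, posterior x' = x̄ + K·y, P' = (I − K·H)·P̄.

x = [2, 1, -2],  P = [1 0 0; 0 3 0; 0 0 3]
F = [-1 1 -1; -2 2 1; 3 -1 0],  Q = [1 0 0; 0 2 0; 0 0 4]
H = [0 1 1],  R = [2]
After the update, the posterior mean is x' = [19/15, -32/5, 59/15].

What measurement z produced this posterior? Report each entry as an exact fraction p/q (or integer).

x̄ = F·x = [1, -4, 5]
P̄ = F·P·Fᵀ + Q = [8 5 -6; 5 21 -12; -6 -12 16]
S = H·P̄·Hᵀ + R = [15]
K = P̄·Hᵀ·S⁻¹ = [-1/15; 3/5; 4/15]
x' − x̄ = [4/15, -12/5, -16/15] = K·y
y = (KᵀK)⁻¹·Kᵀ·(x' − x̄) = [-4]
z = y + H·x̄ = [-4] + [1] = [-3]

z = [-3]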